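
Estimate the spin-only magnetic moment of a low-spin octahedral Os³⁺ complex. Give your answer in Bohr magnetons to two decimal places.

1.73 Bohr magnetons

Group 8 minus oxidation state +3 gives a d⁵ configuration for Os³⁺.
Configuration: t₂g⁵ eg⁰ → 1 unpaired electron.
μ(spin-only) = √[1(1+2)] = √3 ≈ 1.73 Bohr magnetons.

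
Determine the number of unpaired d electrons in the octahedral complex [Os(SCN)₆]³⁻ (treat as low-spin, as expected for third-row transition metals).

1

Each SCN⁻ contributes -1; 6 × (-1) = -6. With overall charge -3, Os is in the +3 oxidation state.
Os sits in group 8; removing 3 electrons leaves Os³⁺ with 8 − 3 = 5 d electrons.
Configuration: t₂g⁵ eg⁰, giving 1 unpaired electron.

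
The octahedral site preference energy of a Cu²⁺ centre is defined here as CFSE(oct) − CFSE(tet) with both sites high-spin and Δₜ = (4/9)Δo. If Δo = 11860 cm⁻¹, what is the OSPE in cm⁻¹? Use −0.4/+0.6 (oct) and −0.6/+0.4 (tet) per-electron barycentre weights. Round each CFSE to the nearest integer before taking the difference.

Cu is in group 11, so Cu²⁺ is d⁹ (11 − 2 = 9).
Octahedral high-spin t₂g⁶ eg³: CFSE = -0.6 × 11860 = -7116 cm⁻¹.
Tetrahedral: e⁴ t₂⁵, CFSE = 4(−0.6) + 5(+0.4) = -0.4Δₜ = -0.4 × (4/9) × 11860 = -2108 cm⁻¹.
OSPE = -7116 − (-2108) = -5008 cm⁻¹.

-5008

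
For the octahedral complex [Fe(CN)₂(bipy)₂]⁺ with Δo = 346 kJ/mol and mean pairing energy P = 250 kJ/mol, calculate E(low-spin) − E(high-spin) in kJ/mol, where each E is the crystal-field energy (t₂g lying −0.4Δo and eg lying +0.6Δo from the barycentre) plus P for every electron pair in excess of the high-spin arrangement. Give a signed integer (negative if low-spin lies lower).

Ligand charges: 2×(-1) from CN⁻ and 2×(+0) from bipy sum to -2; with overall charge +1, Fe is +3.
Fe³⁺: group 8, so d-count = 8 − 3 = 5.
High-spin d⁵ fills as t₂g³ eg² with CFSE 3(−0.4) + 2(+0.6) = 0.0Δo = 0 kJ/mol.
Low-spin: t₂g⁵ eg⁰, orbital CFSE = -2.0Δo = -692 kJ/mol; plus 2 excess pairs × P = +500 kJ/mol; total -192 kJ/mol.
Thus E(LS) − E(HS) = -192 kJ/mol.

-192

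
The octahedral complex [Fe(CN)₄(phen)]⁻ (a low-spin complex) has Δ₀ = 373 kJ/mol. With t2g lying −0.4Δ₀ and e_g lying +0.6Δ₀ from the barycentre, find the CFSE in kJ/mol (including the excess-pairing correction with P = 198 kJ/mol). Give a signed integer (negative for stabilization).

Ligand charges: 4×(-1) from CN⁻ and 1×(+0) from phen sum to -4; with overall charge -1, Fe is +3.
Fe sits in group 8; removing 3 electrons leaves Fe³⁺ with 8 − 3 = 5 d electrons.
Electron filling gives t2g^5 e_g^0.
Orbital CFSE = 5(-0.4) + 0(0.6) = -2.0Δ₀ = -2.0 × 373 = -746 kJ/mol.
Pairing penalty: 2 pairs vs 0 in the high-spin reference → 2 extra × P = 396 kJ/mol.
Combining: -746 + 396 = -350 kJ/mol.

-350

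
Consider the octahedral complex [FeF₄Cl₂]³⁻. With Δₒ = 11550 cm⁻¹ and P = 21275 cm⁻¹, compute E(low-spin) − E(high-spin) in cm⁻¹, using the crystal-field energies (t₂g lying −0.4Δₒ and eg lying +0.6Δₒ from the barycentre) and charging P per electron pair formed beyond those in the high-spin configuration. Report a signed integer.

Ligand charges: 4×(-1) from F⁻ and 2×(-1) from Cl⁻ sum to -6; with overall charge -3, Fe is +3.
Fe³⁺: group 8, so d-count = 8 − 3 = 5.
In the high-spin limit (t₂g³ eg²) the orbital term is 0.0Δₒ = 0 cm⁻¹, with no excess pairing.
For low-spin the configuration is t₂g⁵ eg⁰: orbital energy -2.0 × 11550 = -23100 cm⁻¹, and 2 additional pairs relative to high-spin add 42550 cm⁻¹, giving 19450 cm⁻¹.
E(LS) − E(HS) = 19450 − (0) = 19450 cm⁻¹.

19450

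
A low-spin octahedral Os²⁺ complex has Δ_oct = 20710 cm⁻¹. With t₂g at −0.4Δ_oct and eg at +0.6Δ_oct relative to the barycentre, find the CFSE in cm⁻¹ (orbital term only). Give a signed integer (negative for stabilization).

Os sits in group 8; removing 2 electrons leaves Os²⁺ with 8 − 2 = 6 d electrons.
Electron filling gives t₂g⁶ eg⁰.
The orbital stabilization is -2.4Δ_oct = -2.4 × 20710 = -49704 cm⁻¹.

-49704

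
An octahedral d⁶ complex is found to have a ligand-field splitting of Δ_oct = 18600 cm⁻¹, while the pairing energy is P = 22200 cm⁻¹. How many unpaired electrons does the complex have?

Since Δ_oct = 18600 cm⁻¹ < P = 22200 cm⁻¹, the complex adopts the high-spin configuration.
Configuration: t₂g⁴ eg².
Unpaired electrons: 4.

4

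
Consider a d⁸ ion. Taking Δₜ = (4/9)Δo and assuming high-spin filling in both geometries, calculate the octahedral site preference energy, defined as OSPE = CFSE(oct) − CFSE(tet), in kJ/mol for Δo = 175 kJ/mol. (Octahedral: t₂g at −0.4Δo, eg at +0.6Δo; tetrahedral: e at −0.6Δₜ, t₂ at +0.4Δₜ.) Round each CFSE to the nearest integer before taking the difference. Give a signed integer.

Octahedral high-spin t₂g⁶ eg²: CFSE = -1.2 × 175 = -210 kJ/mol.
In a tetrahedral site the filling is e⁴ t₂⁴: CFSE(tet) = -0.8Δₜ = -0.8 × (4/9)(175) = -62 kJ/mol.
OSPE = CFSE(oct) − CFSE(tet) = -210 − (-62) = -148 kJ/mol.

-148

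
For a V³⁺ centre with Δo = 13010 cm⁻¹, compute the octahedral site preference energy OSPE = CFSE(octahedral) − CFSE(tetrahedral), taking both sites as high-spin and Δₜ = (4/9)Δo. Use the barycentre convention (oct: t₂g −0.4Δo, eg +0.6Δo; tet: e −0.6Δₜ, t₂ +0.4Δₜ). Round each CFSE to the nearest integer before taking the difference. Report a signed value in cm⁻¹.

Group 5 minus oxidation state +3 gives a d² configuration for V³⁺.
In an octahedral site d² (HS) is t2g^2 e_g^0, giving CFSE(oct) = -0.8Δo = -10408 cm⁻¹.
Tetrahedral: e^2 t2^0, CFSE = 2(−0.6) + 0(+0.4) = -1.2Δₜ = -1.2 × (4/9) × 13010 = -6939 cm⁻¹.
Subtracting, OSPE = -10408 − (-6939) = -3469 cm⁻¹.

-3469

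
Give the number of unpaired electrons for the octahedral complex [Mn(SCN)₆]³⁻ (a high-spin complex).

Each SCN⁻ contributes -1; 6 × (-1) = -6. With overall charge -3, Mn is in the +3 oxidation state.
Mn is in group 7, so Mn³⁺ is d⁴ (7 − 3 = 4).
Configuration: t₂g³ eg¹, giving 4 unpaired electrons.

4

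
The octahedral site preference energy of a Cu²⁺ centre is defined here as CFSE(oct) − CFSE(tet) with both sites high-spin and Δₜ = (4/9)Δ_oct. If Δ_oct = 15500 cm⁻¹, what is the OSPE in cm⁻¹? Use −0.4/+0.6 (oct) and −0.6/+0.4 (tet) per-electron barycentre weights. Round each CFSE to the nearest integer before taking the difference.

Group 11 minus oxidation state +2 gives a d⁹ configuration for Cu²⁺.
Octahedral high-spin t2g^6 e_g^3: CFSE = -0.6 × 15500 = -9300 cm⁻¹.
Tetrahedral e^4 t2^5 gives -0.4Δₜ = -0.4 × (4/9) × 15500 = -2756 cm⁻¹.
OSPE = CFSE(oct) − CFSE(tet) = -9300 − (-2756) = -6544 cm⁻¹.

-6544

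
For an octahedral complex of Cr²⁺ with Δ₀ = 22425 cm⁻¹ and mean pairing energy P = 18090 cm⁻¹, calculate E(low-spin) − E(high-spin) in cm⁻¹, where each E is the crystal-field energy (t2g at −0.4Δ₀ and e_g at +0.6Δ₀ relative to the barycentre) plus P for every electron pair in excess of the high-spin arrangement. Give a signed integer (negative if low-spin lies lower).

Cr is in group 6, so Cr²⁺ is d⁴ (6 − 2 = 4).
High-spin: t2g^3 e_g^1, CFSE = -0.6Δ₀ = -13455 cm⁻¹.
Low-spin t2g^4 e_g^0 gives -1.6Δ₀ = -35880 cm⁻¹, but forming 1 extra pair costs 1P = 18090 cm⁻¹, so E(LS) = -35880 + 18090 = -17790 cm⁻¹.
Thus E(LS) − E(HS) = -4335 cm⁻¹.

-4335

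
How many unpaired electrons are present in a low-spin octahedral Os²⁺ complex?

0

Group 8 minus oxidation state +2 gives a d⁶ configuration for Os²⁺.
Configuration: t2g^6 e_g^0, giving 0 unpaired electrons.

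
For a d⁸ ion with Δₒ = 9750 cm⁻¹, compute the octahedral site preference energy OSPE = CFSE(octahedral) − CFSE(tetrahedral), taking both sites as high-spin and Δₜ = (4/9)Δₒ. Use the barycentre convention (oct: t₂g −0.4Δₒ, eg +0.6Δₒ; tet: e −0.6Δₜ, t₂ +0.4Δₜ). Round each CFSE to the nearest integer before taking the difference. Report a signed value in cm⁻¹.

-8233

Octahedral (high-spin): t2g^6 e_g^2, CFSE = 6(−0.4) + 2(+0.6) = -1.2Δₒ = -1.2 × 9750 = -11700 cm⁻¹.
In a tetrahedral site the filling is e^4 t2^4: CFSE(tet) = -0.8Δₜ = -0.8 × (4/9)(9750) = -3467 cm⁻¹.
OSPE = CFSE(oct) − CFSE(tet) = -11700 − (-3467) = -8233 cm⁻¹.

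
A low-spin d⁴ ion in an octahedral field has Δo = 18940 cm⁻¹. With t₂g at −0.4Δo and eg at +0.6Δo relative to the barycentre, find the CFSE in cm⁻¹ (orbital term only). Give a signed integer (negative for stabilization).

-30304

Electron filling gives t₂g⁴ eg⁰.
Orbital CFSE = 4(-0.4) + 0(0.6) = -1.6Δo = -1.6 × 18940 = -30304 cm⁻¹.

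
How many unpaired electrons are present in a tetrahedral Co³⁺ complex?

4

Co³⁺: group 9, so d-count = 9 − 3 = 6.
With tetrahedral geometry the complex is necessarily high-spin.
Configuration: e³ t₂³, giving 4 unpaired electrons.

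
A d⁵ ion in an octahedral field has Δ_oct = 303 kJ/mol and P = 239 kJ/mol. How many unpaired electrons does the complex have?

1

Here Δ_oct > P (303 > 239), so the low-spin state is favoured.
Filling d⁵ accordingly: t2g^5 e_g^0.
Unpaired electrons: 1.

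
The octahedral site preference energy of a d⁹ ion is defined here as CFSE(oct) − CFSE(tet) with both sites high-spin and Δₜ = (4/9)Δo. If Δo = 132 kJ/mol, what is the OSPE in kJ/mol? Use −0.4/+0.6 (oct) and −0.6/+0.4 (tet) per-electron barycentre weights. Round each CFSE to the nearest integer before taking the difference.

In an octahedral site d⁹ (HS) is t2g^6 e_g^3, giving CFSE(oct) = -0.6Δo = -79 kJ/mol.
Tetrahedral e^4 t2^5 gives -0.4Δₜ = -0.4 × (4/9) × 132 = -23 kJ/mol.
OSPE = -79 − (-23) = -56 kJ/mol.

-56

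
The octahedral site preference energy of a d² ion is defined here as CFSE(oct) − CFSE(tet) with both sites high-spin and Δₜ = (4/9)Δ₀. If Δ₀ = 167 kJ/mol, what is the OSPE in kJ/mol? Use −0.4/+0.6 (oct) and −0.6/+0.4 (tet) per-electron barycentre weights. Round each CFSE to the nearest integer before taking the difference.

In an octahedral site d² (HS) is t2g^2 e_g^0, giving CFSE(oct) = -0.8Δ₀ = -134 kJ/mol.
Tetrahedral e^2 t2^0 gives -1.2Δₜ = -1.2 × (4/9) × 167 = -89 kJ/mol.
OSPE = -134 − (-89) = -45 kJ/mol.

-45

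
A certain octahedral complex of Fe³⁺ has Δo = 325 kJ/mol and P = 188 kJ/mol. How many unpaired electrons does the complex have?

Fe³⁺: group 8, so d-count = 8 − 3 = 5.
With Δo > P the complex is low-spin.
Configuration: t₂g⁵ eg⁰.
Unpaired electrons: 1.

1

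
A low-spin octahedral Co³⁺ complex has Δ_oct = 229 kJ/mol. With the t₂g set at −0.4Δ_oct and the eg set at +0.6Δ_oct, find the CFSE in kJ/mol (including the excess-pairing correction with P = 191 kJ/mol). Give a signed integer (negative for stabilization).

-168

Group 9 minus oxidation state +3 gives a d⁶ configuration for Co³⁺.
Configuration: t₂g⁶ eg⁰.
Orbital CFSE = 6(-0.4) + 0(0.6) = -2.4Δ_oct = -2.4 × 229 = -550 kJ/mol.
High-spin d⁶ would be t₂g⁴ eg² with 1 pair; low-spin has 3, so 2 excess pairs cost +2P = +382 kJ/mol.
Combining: -550 + 382 = -168 kJ/mol.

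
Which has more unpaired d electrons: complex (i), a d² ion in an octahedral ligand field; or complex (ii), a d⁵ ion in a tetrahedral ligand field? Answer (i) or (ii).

(ii)

(i): t2g^2 e_g^0 → 2 unpaired.
(ii): Tetrahedral fields are weak (Δₜ ≈ 4/9 Δₒ), so electrons fill high-spin; e^2 t2^3 → 5 unpaired.
So (ii) has more unpaired electrons.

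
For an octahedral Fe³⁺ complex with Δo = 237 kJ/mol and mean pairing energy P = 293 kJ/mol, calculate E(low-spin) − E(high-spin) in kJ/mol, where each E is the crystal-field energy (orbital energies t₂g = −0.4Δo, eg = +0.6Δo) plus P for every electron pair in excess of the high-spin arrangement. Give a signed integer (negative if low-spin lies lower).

112

Fe sits in group 8; removing 3 electrons leaves Fe³⁺ with 8 − 3 = 5 d electrons.
In the high-spin limit (t₂g³ eg²) the orbital term is 0.0Δo = 0 kJ/mol, with no excess pairing.
Low-spin t₂g⁵ eg⁰ gives -2.0Δo = -474 kJ/mol, but forming 2 extra pairs costs 2P = 586 kJ/mol, so E(LS) = -474 + 586 = 112 kJ/mol.
E(LS) − E(HS) = 112 − (0) = 112 kJ/mol.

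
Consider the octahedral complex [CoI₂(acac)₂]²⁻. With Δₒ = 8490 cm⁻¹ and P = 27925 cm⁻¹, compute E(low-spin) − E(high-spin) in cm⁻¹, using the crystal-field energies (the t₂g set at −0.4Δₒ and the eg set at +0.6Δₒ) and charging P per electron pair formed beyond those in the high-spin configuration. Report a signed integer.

Ligand charges: 2×(-1) from I⁻ and 2×(-1) from acac⁻ sum to -4; with overall charge -2, Co is +2.
Co is in group 9, so Co²⁺ is d⁷ (9 − 2 = 7).
In the high-spin limit (t₂g⁵ eg²) the orbital term is -0.8Δₒ = -6792 cm⁻¹, with no excess pairing.
Low-spin: t₂g⁶ eg¹, orbital CFSE = -1.8Δₒ = -15282 cm⁻¹; plus 1 excess pair × P = +27925 cm⁻¹; total 12643 cm⁻¹.
Thus E(LS) − E(HS) = 19435 cm⁻¹.

19435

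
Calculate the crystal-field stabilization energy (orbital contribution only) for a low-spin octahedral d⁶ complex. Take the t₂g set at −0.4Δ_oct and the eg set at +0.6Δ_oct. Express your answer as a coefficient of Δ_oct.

Configuration: t₂g⁶ eg⁰.
CFSE = 6(-0.4Δ_oct) + 0(0.6Δ_oct) = -2.4Δ_oct + 0.0Δ_oct = -2.4Δ_oct.

-2.4 Δ_oct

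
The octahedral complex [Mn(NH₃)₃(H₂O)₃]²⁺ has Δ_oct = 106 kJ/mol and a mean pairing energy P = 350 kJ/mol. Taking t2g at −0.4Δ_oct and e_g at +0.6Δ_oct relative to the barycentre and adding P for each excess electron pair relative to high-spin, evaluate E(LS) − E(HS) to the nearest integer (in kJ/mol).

Ligand charges: 3×(+0) from NH₃ and 3×(+0) from H₂O sum to +0; with overall charge +2, Mn is +2.
Mn sits in group 7; removing 2 electrons leaves Mn²⁺ with 7 − 2 = 5 d electrons.
In the high-spin limit (t2g^3 e_g^2) the orbital term is 0.0Δ_oct = 0 kJ/mol, with no excess pairing.
Low-spin t2g^5 e_g^0 gives -2.0Δ_oct = -212 kJ/mol, but forming 2 extra pairs costs 2P = 700 kJ/mol, so E(LS) = -212 + 700 = 488 kJ/mol.
E(LS) − E(HS) = 488 − (0) = 488 kJ/mol.

488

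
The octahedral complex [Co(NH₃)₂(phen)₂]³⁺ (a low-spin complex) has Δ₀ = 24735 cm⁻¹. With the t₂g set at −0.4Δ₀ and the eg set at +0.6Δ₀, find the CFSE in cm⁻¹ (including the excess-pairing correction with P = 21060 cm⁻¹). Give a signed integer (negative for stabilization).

-17244

Ligand charges: 2×(+0) from NH₃ and 2×(+0) from phen sum to +0; with overall charge +3, Co is +3.
Co³⁺: group 9, so d-count = 9 − 3 = 6.
Configuration: t₂g⁶ eg⁰.
Orbital CFSE = 6(-0.4) + 0(0.6) = -2.4Δ₀ = -2.4 × 24735 = -59364 cm⁻¹.
Relative to high-spin t₂g⁴ eg² (1 paired), the low-spin configuration has 2 additional pairs, contributing +2 × 21060 = +42120 cm⁻¹.
Net CFSE = -59364 + 42120 = -17244 cm⁻¹.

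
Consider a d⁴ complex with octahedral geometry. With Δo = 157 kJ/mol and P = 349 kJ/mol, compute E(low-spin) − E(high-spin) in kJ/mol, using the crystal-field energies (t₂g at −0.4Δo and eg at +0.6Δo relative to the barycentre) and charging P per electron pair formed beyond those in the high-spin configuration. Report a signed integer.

High-spin: t₂g³ eg¹, CFSE = -0.6Δo = -94 kJ/mol.
Low-spin t₂g⁴ eg⁰ gives -1.6Δo = -251 kJ/mol, but forming 1 extra pair costs 1P = 349 kJ/mol, so E(LS) = -251 + 349 = 98 kJ/mol.
E(LS) − E(HS) = 98 − (-94) = 192 kJ/mol.

192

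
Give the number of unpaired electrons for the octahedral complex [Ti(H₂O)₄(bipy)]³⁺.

Ligand charges: 4×(+0) from H₂O and 1×(+0) from bipy sum to +0; with overall charge +3, Ti is +3.
Ti sits in group 4; removing 3 electrons leaves Ti³⁺ with 4 − 3 = 1 d electrons.
Configuration: t₂g¹ eg⁰, giving 1 unpaired electron.

1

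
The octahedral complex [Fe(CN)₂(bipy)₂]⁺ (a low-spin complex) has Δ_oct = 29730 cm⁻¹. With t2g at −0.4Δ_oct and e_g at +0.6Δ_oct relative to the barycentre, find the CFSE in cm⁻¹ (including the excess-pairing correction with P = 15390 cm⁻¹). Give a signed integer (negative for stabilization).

Ligand charges: 2×(-1) from CN⁻ and 2×(+0) from bipy sum to -2; with overall charge +1, Fe is +3.
Fe³⁺: group 8, so d-count = 8 − 3 = 5.
The d⁵ electrons fill as t2g^5 e_g^0.
Orbital CFSE = 5(-0.4) + 0(0.6) = -2.0Δ_oct = -2.0 × 29730 = -59460 cm⁻¹.
High-spin d⁵ would be t2g^3 e_g^2 with 0 pairs; low-spin has 2, so 2 excess pairs cost +2P = +30780 cm⁻¹.
Net CFSE = -59460 + 30780 = -28680 cm⁻¹.

-28680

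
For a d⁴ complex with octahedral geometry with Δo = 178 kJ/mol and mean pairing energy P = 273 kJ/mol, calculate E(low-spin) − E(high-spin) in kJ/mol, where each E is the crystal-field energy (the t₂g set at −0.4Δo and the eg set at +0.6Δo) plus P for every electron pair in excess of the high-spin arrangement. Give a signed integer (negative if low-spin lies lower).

In the high-spin limit (t₂g³ eg¹) the orbital term is -0.6Δo = -107 kJ/mol, with no excess pairing.
Low-spin t₂g⁴ eg⁰ gives -1.6Δo = -285 kJ/mol, but forming 1 extra pair costs 1P = 273 kJ/mol, so E(LS) = -285 + 273 = -12 kJ/mol.
Thus E(LS) − E(HS) = 95 kJ/mol.

95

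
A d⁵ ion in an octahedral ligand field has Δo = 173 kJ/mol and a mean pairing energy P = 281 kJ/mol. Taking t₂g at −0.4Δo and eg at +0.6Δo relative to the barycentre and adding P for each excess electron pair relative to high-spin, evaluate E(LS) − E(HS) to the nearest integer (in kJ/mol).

High-spin: t₂g³ eg², CFSE = 0.0Δo = 0 kJ/mol.
For low-spin the configuration is t₂g⁵ eg⁰: orbital energy -2.0 × 173 = -346 kJ/mol, and 2 additional pairs relative to high-spin add 562 kJ/mol, giving 216 kJ/mol.
E(LS) − E(HS) = 216 − (0) = 216 kJ/mol.

216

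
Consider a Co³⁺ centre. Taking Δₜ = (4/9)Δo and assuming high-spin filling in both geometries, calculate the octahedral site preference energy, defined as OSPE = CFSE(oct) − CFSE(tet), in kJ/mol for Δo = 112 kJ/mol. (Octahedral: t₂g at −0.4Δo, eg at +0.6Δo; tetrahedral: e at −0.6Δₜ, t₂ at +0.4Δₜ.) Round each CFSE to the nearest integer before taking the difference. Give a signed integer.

Co is in group 9, so Co³⁺ is d⁶ (9 − 3 = 6).
Octahedral (high-spin): t₂g⁴ eg², CFSE = 4(−0.4) + 2(+0.6) = -0.4Δo = -0.4 × 112 = -45 kJ/mol.
In a tetrahedral site the filling is e³ t₂³: CFSE(tet) = -0.6Δₜ = -0.6 × (4/9)(112) = -30 kJ/mol.
OSPE = CFSE(oct) − CFSE(tet) = -45 − (-30) = -15 kJ/mol.

-15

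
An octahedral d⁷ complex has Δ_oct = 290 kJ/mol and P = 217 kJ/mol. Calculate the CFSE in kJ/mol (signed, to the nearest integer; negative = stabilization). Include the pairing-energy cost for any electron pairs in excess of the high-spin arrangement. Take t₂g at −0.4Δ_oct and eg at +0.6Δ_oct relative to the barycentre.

Here Δ_oct > P (290 > 217), so the low-spin state is favoured.
Configuration: t₂g⁶ eg¹.
Orbital CFSE = -1.8Δ_oct = -1.8 × 290 = -522 kJ/mol.
Excess pairs vs high-spin: 3 − 2 = 1; pairing cost = +217 kJ/mol.
Net CFSE = -522 + 217 = -305 kJ/mol.

-305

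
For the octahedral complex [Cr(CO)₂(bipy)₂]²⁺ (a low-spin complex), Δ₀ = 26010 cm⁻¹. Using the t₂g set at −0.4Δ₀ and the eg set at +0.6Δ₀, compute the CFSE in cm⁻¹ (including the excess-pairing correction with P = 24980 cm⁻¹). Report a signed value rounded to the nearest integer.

Ligand charges: 2×(+0) from CO and 2×(+0) from bipy sum to +0; with overall charge +2, Cr is +2.
Cr²⁺: group 6, so d-count = 6 − 2 = 4.
The d⁴ electrons fill as t₂g⁴ eg⁰.
CFSE(orbital) = 4×(-0.4Δ₀) + 0×(0.6Δ₀) = -1.6Δ₀; with Δ₀ = 26010 cm⁻¹ that is -41616 cm⁻¹.
Pairing penalty: 1 pair vs 0 in the high-spin reference → 1 extra × P = 24980 cm⁻¹.
Overall CFSE = -41616 + 24980 = -16636 cm⁻¹.

-16636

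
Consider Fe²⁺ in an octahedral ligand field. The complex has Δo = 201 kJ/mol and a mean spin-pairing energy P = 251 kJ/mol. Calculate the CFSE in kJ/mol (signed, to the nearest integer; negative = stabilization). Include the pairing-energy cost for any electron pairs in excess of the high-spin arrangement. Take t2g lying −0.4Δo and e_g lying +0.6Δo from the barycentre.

Fe sits in group 8; removing 2 electrons leaves Fe²⁺ with 8 − 2 = 6 d electrons.
With Δo < P the complex is high-spin.
Filling d⁶ accordingly: t2g^4 e_g^2.
Orbital CFSE = -0.4Δo = -0.4 × 201 = -80 kJ/mol.
High-spin has no excess pairs, so no pairing correction applies.

-80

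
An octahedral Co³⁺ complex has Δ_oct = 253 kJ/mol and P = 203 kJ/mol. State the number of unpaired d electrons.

Co³⁺: group 9, so d-count = 9 − 3 = 6.
With Δ_oct > P the complex is low-spin.
Filling d⁶ accordingly: t2g^6 e_g^0.
Unpaired electrons: 0.

0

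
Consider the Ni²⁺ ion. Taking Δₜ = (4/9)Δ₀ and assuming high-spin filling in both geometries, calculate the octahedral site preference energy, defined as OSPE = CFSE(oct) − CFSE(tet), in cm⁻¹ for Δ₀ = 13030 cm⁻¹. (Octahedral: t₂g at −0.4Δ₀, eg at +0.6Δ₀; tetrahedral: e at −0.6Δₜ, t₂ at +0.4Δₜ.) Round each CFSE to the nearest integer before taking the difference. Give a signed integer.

Ni²⁺: group 10, so d-count = 10 − 2 = 8.
In an octahedral site d⁸ (HS) is t₂g⁶ eg², giving CFSE(oct) = -1.2Δ₀ = -15636 cm⁻¹.
Tetrahedral e⁴ t₂⁴ gives -0.8Δₜ = -0.8 × (4/9) × 13030 = -4633 cm⁻¹.
OSPE = CFSE(oct) − CFSE(tet) = -15636 − (-4633) = -11003 cm⁻¹.

-11003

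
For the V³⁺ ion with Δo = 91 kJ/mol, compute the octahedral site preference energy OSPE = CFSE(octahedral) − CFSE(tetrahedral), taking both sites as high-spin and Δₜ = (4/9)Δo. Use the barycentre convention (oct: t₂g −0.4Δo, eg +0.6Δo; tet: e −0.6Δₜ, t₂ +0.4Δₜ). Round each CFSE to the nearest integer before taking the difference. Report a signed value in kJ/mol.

V³⁺: group 5, so d-count = 5 − 3 = 2.
Octahedral (high-spin): t₂g² eg⁰, CFSE = 2(−0.4) + 0(+0.6) = -0.8Δo = -0.8 × 91 = -73 kJ/mol.
Tetrahedral: e² t₂⁰, CFSE = 2(−0.6) + 0(+0.4) = -1.2Δₜ = -1.2 × (4/9) × 91 = -49 kJ/mol.
OSPE = CFSE(oct) − CFSE(tet) = -73 − (-49) = -24 kJ/mol.

-24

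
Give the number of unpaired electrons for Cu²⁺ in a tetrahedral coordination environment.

1

Group 11 minus oxidation state +2 gives a d⁹ configuration for Cu²⁺.
Tetrahedral splitting is small, so the complex is high-spin.
Configuration: e^4 t2^5, giving 1 unpaired electron.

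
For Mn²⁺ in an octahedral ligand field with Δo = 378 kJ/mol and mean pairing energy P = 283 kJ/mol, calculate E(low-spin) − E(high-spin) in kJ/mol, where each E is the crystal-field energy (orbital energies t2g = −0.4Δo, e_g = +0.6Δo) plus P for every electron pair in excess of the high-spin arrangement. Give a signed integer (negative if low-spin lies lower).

Mn sits in group 7; removing 2 electrons leaves Mn²⁺ with 7 − 2 = 5 d electrons.
High-spin d⁵ fills as t2g^3 e_g^2 with CFSE 3(−0.4) + 2(+0.6) = 0.0Δo = 0 kJ/mol.
Low-spin: t2g^5 e_g^0, orbital CFSE = -2.0Δo = -756 kJ/mol; plus 2 excess pairs × P = +566 kJ/mol; total -190 kJ/mol.
The difference is -190 − (0) = -190 kJ/mol, so low-spin lies lower.

-190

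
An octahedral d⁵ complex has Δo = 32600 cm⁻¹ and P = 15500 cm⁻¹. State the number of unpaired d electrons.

1

With Δo > P the complex is low-spin.
That gives t₂g⁵ eg⁰.
Unpaired electrons: 1.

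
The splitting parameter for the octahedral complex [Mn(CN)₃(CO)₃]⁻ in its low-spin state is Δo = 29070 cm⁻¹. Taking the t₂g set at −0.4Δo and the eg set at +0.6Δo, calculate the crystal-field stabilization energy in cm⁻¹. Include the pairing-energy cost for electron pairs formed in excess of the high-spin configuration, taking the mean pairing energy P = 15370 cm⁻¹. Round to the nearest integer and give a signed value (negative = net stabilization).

-27400

Ligand charges: 3×(-1) from CN⁻ and 3×(+0) from CO sum to -3; with overall charge -1, Mn is +2.
Mn²⁺: group 7, so d-count = 7 − 2 = 5.
Configuration: t₂g⁵ eg⁰.
The orbital stabilization is -2.0Δo = -2.0 × 29070 = -58140 cm⁻¹.
Pairing penalty: 2 pairs vs 0 in the high-spin reference → 2 extra × P = 30740 cm⁻¹.
Net CFSE = -58140 + 30740 = -27400 cm⁻¹.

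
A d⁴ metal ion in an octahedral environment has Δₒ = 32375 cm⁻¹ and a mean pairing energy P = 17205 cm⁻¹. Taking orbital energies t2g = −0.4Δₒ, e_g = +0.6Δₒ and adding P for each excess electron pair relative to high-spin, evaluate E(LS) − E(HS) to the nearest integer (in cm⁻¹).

High-spin d⁴ fills as t2g^3 e_g^1 with CFSE 3(−0.4) + 1(+0.6) = -0.6Δₒ = -19425 cm⁻¹.
Low-spin t2g^4 e_g^0 gives -1.6Δₒ = -51800 cm⁻¹, but forming 1 extra pair costs 1P = 17205 cm⁻¹, so E(LS) = -51800 + 17205 = -34595 cm⁻¹.
The difference is -34595 − (-19425) = -15170 cm⁻¹, so low-spin lies lower.

-15170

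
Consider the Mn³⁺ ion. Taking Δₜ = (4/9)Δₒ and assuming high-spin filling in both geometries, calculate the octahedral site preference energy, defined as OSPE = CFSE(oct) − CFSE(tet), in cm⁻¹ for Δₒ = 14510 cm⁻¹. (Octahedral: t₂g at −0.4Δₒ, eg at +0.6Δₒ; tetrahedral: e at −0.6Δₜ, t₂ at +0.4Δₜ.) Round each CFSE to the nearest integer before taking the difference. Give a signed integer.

-6126

Group 7 minus oxidation state +3 gives a d⁴ configuration for Mn³⁺.
Octahedral (high-spin): t₂g³ eg¹, CFSE = 3(−0.4) + 1(+0.6) = -0.6Δₒ = -0.6 × 14510 = -8706 cm⁻¹.
Tetrahedral: e² t₂², CFSE = 2(−0.6) + 2(+0.4) = -0.4Δₜ = -0.4 × (4/9) × 14510 = -2580 cm⁻¹.
Subtracting, OSPE = -8706 − (-2580) = -6126 cm⁻¹.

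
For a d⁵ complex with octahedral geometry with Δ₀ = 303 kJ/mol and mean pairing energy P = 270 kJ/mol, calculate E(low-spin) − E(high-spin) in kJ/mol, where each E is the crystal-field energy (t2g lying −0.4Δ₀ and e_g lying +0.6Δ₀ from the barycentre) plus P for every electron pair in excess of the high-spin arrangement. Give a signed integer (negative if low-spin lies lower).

In the high-spin limit (t2g^3 e_g^2) the orbital term is 0.0Δ₀ = 0 kJ/mol, with no excess pairing.
Low-spin t2g^5 e_g^0 gives -2.0Δ₀ = -606 kJ/mol, but forming 2 extra pairs costs 2P = 540 kJ/mol, so E(LS) = -606 + 540 = -66 kJ/mol.
Thus E(LS) − E(HS) = -66 kJ/mol.

-66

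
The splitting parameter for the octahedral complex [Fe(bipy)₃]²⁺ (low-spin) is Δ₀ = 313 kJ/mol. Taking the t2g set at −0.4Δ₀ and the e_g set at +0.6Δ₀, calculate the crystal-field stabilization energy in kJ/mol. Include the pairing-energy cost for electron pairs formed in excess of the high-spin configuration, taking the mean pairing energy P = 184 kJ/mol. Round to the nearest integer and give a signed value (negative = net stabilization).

bipy is neutral, so the +2 overall charge sits on Fe: oxidation state +2.
Fe sits in group 8; removing 2 electrons leaves Fe²⁺ with 8 − 2 = 6 d electrons.
Electron filling gives t2g^6 e_g^0.
The orbital stabilization is -2.4Δ₀ = -2.4 × 313 = -751 kJ/mol.
High-spin d⁶ would be t2g^4 e_g^2 with 1 pair; low-spin has 3, so 2 excess pairs cost +2P = +368 kJ/mol.
Combining: -751 + 368 = -383 kJ/mol.

-383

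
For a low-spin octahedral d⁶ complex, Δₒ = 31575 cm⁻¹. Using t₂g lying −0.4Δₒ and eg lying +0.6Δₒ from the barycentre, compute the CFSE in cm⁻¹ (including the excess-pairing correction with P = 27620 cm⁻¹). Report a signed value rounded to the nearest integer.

-20540

Configuration: t₂g⁶ eg⁰.
CFSE(orbital) = 6×(-0.4Δₒ) + 0×(0.6Δₒ) = -2.4Δₒ; with Δₒ = 31575 cm⁻¹ that is -75780 cm⁻¹.
Pairing penalty: 3 pairs vs 1 in the high-spin reference → 2 extra × P = 55240 cm⁻¹.
Net CFSE = -75780 + 55240 = -20540 cm⁻¹.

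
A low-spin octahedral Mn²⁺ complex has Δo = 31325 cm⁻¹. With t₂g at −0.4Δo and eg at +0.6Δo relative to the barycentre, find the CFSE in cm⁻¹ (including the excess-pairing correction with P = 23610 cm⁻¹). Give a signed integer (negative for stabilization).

-15430

Mn²⁺: group 7, so d-count = 7 − 2 = 5.
Configuration: t₂g⁵ eg⁰.
The orbital stabilization is -2.0Δo = -2.0 × 31325 = -62650 cm⁻¹.
High-spin d⁵ would be t₂g³ eg² with 0 pairs; low-spin has 2, so 2 excess pairs cost +2P = +47220 cm⁻¹.
Net CFSE = -62650 + 47220 = -15430 cm⁻¹.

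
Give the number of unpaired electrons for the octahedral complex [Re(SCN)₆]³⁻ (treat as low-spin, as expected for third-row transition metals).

2

Each SCN⁻ contributes -1; 6 × (-1) = -6. With overall charge -3, Re is in the +3 oxidation state.
Re³⁺: group 7, so d-count = 7 − 3 = 4.
Configuration: t₂g⁴ eg⁰, giving 2 unpaired electrons.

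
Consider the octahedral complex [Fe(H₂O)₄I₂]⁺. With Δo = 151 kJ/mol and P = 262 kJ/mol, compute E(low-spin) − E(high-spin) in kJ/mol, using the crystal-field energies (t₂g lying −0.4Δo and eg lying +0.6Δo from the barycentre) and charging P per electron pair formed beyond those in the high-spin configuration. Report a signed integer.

222

Ligand charges: 4×(+0) from H₂O and 2×(-1) from I⁻ sum to -2; with overall charge +1, Fe is +3.
Group 8 minus oxidation state +3 gives a d⁵ configuration for Fe³⁺.
High-spin d⁵ fills as t₂g³ eg² with CFSE 3(−0.4) + 2(+0.6) = 0.0Δo = 0 kJ/mol.
Low-spin: t₂g⁵ eg⁰, orbital CFSE = -2.0Δo = -302 kJ/mol; plus 2 excess pairs × P = +524 kJ/mol; total 222 kJ/mol.
Thus E(LS) − E(HS) = 222 kJ/mol.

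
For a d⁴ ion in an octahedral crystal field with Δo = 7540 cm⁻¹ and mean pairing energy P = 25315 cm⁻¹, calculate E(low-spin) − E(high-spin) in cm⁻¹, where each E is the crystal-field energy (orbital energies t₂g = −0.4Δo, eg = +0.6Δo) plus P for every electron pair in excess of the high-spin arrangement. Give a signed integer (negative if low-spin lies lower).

In the high-spin limit (t₂g³ eg¹) the orbital term is -0.6Δo = -4524 cm⁻¹, with no excess pairing.
Low-spin t₂g⁴ eg⁰ gives -1.6Δo = -12064 cm⁻¹, but forming 1 extra pair costs 1P = 25315 cm⁻¹, so E(LS) = -12064 + 25315 = 13251 cm⁻¹.
E(LS) − E(HS) = 13251 − (-4524) = 17775 cm⁻¹.

17775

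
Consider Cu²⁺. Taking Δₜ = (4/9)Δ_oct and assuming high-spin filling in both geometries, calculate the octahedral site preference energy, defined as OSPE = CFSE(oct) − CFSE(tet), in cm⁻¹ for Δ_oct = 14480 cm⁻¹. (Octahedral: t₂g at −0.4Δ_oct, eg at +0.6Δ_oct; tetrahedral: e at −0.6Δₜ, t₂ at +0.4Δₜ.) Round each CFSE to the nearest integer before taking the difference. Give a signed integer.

Cu sits in group 11; removing 2 electrons leaves Cu²⁺ with 11 − 2 = 9 d electrons.
In an octahedral site d⁹ (HS) is t2g^6 e_g^3, giving CFSE(oct) = -0.6Δ_oct = -8688 cm⁻¹.
In a tetrahedral site the filling is e^4 t2^5: CFSE(tet) = -0.4Δₜ = -0.4 × (4/9)(14480) = -2574 cm⁻¹.
Subtracting, OSPE = -8688 − (-2574) = -6114 cm⁻¹.

-6114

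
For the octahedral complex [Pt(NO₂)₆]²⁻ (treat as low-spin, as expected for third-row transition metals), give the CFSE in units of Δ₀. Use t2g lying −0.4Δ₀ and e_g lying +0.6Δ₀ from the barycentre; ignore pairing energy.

-2.4 Δ₀

Each NO₂⁻ contributes -1; 6 × (-1) = -6. With overall charge -2, Pt is in the +4 oxidation state.
Pt sits in group 10; removing 4 electrons leaves Pt⁴⁺ with 10 − 4 = 6 d electrons.
Configuration: t2g^6 e_g^0.
CFSE = 6(-0.4Δ₀) + 0(0.6Δ₀) = -2.4Δ₀ + 0.0Δ₀ = -2.4Δ₀.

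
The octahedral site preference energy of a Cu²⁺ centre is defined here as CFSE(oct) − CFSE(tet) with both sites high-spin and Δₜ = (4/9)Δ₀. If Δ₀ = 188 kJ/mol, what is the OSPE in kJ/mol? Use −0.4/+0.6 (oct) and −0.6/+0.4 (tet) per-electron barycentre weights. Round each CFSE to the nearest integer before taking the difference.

Cu²⁺: group 11, so d-count = 11 − 2 = 9.
In an octahedral site d⁹ (HS) is t₂g⁶ eg³, giving CFSE(oct) = -0.6Δ₀ = -113 kJ/mol.
In a tetrahedral site the filling is e⁴ t₂⁵: CFSE(tet) = -0.4Δₜ = -0.4 × (4/9)(188) = -33 kJ/mol.
Subtracting, OSPE = -113 − (-33) = -80 kJ/mol.

-80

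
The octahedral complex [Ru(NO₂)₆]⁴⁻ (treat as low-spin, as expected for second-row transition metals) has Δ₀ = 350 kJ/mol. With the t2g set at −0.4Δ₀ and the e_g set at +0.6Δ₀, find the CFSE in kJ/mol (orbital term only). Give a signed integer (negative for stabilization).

-840

Each NO₂⁻ contributes -1; 6 × (-1) = -6. With overall charge -4, Ru is in the +2 oxidation state.
Ru²⁺: group 8, so d-count = 8 − 2 = 6.
Configuration: t2g^6 e_g^0.
The orbital stabilization is -2.4Δ₀ = -2.4 × 350 = -840 kJ/mol.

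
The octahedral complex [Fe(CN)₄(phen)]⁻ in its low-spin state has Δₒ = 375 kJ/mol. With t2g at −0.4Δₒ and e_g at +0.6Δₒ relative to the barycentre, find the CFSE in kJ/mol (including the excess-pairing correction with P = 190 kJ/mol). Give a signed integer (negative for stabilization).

-370

Ligand charges: 4×(-1) from CN⁻ and 1×(+0) from phen sum to -4; with overall charge -1, Fe is +3.
Group 8 minus oxidation state +3 gives a d⁵ configuration for Fe³⁺.
Configuration: t2g^5 e_g^0.
CFSE(orbital) = 5×(-0.4Δₒ) + 0×(0.6Δₒ) = -2.0Δₒ; with Δₒ = 375 kJ/mol that is -750 kJ/mol.
High-spin d⁵ would be t2g^3 e_g^2 with 0 pairs; low-spin has 2, so 2 excess pairs cost +2P = +380 kJ/mol.
Net CFSE = -750 + 380 = -370 kJ/mol.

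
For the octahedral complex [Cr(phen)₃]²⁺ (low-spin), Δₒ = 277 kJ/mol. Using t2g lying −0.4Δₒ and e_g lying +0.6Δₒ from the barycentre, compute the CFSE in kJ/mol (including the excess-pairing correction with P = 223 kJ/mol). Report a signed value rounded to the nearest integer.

phen is neutral, so the +2 overall charge sits on Cr: oxidation state +2.
Group 6 minus oxidation state +2 gives a d⁴ configuration for Cr²⁺.
The d⁴ electrons fill as t2g^4 e_g^0.
CFSE(orbital) = 4×(-0.4Δₒ) + 0×(0.6Δₒ) = -1.6Δₒ; with Δₒ = 277 kJ/mol that is -443 kJ/mol.
Pairing penalty: 1 pair vs 0 in the high-spin reference → 1 extra × P = 223 kJ/mol.
Combining: -443 + 223 = -220 kJ/mol.

-220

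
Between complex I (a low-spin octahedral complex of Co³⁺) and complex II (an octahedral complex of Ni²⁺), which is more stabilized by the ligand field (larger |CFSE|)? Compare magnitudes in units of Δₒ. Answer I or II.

I

I: Co³⁺: group 9, so d-count = 9 − 3 = 6; t2g^6 e_g^0, CFSE = -2.4Δₒ.
II: Group 10 minus oxidation state +2 gives a d⁸ configuration for Ni²⁺; t2g^6 e_g^2, CFSE = -1.2Δₒ.
So I has the larger |CFSE|.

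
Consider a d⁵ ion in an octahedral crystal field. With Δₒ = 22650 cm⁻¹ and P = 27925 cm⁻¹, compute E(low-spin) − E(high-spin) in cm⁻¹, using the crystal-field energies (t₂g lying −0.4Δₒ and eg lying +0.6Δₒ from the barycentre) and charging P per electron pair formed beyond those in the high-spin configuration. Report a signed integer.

10550

High-spin d⁵ fills as t₂g³ eg² with CFSE 3(−0.4) + 2(+0.6) = 0.0Δₒ = 0 cm⁻¹.
Low-spin: t₂g⁵ eg⁰, orbital CFSE = -2.0Δₒ = -45300 cm⁻¹; plus 2 excess pairs × P = +55850 cm⁻¹; total 10550 cm⁻¹.
E(LS) − E(HS) = 10550 − (0) = 10550 cm⁻¹.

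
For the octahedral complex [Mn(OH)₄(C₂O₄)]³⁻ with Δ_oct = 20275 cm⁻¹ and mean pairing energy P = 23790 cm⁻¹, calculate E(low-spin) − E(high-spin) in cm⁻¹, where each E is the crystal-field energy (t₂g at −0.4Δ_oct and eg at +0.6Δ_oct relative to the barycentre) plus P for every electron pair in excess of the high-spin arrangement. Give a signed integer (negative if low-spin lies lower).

Ligand charges: 4×(-1) from OH⁻ and 1×(-2) from C₂O₄²⁻ sum to -6; with overall charge -3, Mn is +3.
Mn³⁺: group 7, so d-count = 7 − 3 = 4.
High-spin d⁴ fills as t₂g³ eg¹ with CFSE 3(−0.4) + 1(+0.6) = -0.6Δ_oct = -12165 cm⁻¹.
Low-spin t₂g⁴ eg⁰ gives -1.6Δ_oct = -32440 cm⁻¹, but forming 1 extra pair costs 1P = 23790 cm⁻¹, so E(LS) = -32440 + 23790 = -8650 cm⁻¹.
The difference is -8650 − (-12165) = 3515 cm⁻¹, so high-spin lies lower.

3515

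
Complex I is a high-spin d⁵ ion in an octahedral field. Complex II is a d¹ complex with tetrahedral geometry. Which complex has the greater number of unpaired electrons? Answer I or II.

I

I: t₂g³ eg² → 5 unpaired.
II: With tetrahedral geometry the complex is necessarily high-spin; e¹ t₂⁰ → 1 unpaired.
So I has more unpaired electrons.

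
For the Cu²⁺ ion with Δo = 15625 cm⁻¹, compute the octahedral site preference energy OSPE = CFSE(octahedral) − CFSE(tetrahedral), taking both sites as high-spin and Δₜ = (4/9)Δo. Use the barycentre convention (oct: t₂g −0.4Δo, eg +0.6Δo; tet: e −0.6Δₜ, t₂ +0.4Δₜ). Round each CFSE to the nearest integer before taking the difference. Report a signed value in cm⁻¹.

Cu sits in group 11; removing 2 electrons leaves Cu²⁺ with 11 − 2 = 9 d electrons.
Octahedral (high-spin): t₂g⁶ eg³, CFSE = 6(−0.4) + 3(+0.6) = -0.6Δo = -0.6 × 15625 = -9375 cm⁻¹.
In a tetrahedral site the filling is e⁴ t₂⁵: CFSE(tet) = -0.4Δₜ = -0.4 × (4/9)(15625) = -2778 cm⁻¹.
Subtracting, OSPE = -9375 − (-2778) = -6597 cm⁻¹.

-6597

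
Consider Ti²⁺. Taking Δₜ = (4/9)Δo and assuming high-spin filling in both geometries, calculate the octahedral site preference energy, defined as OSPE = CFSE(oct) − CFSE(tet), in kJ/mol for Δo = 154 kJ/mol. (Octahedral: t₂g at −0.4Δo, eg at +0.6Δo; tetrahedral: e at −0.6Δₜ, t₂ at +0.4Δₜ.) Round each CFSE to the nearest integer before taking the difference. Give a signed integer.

Group 4 minus oxidation state +2 gives a d² configuration for Ti²⁺.
In an octahedral site d² (HS) is t2g^2 e_g^0, giving CFSE(oct) = -0.8Δo = -123 kJ/mol.
In a tetrahedral site the filling is e^2 t2^0: CFSE(tet) = -1.2Δₜ = -1.2 × (4/9)(154) = -82 kJ/mol.
OSPE = -123 − (-82) = -41 kJ/mol.

-41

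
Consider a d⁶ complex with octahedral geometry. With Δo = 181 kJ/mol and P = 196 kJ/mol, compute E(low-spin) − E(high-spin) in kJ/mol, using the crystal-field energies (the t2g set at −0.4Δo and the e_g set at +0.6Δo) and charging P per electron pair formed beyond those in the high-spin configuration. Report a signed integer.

In the high-spin limit (t2g^4 e_g^2) the orbital term is -0.4Δo = -72 kJ/mol, with no excess pairing.
Low-spin t2g^6 e_g^0 gives -2.4Δo = -434 kJ/mol, but forming 2 extra pairs costs 2P = 392 kJ/mol, so E(LS) = -434 + 392 = -42 kJ/mol.
E(LS) − E(HS) = -42 − (-72) = 30 kJ/mol.

30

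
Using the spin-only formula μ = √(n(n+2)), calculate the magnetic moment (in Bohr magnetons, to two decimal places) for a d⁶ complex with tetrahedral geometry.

4.90 Bohr magnetons

With tetrahedral geometry the complex is necessarily high-spin.
Configuration: e³ t₂³ → 4 unpaired electrons.
μ(spin-only) = √[4(4+2)] = √24 ≈ 4.90 Bohr magnetons.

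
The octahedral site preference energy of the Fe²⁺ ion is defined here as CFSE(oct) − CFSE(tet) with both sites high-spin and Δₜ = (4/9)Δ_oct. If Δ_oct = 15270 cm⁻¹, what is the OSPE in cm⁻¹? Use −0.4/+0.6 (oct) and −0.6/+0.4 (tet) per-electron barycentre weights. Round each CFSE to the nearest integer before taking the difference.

-2036

Fe is in group 8, so Fe²⁺ is d⁶ (8 − 2 = 6).
Octahedral (high-spin): t2g^4 e_g^2, CFSE = 4(−0.4) + 2(+0.6) = -0.4Δ_oct = -0.4 × 15270 = -6108 cm⁻¹.
In a tetrahedral site the filling is e^3 t2^3: CFSE(tet) = -0.6Δₜ = -0.6 × (4/9)(15270) = -4072 cm⁻¹.
Subtracting, OSPE = -6108 − (-4072) = -2036 cm⁻¹.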